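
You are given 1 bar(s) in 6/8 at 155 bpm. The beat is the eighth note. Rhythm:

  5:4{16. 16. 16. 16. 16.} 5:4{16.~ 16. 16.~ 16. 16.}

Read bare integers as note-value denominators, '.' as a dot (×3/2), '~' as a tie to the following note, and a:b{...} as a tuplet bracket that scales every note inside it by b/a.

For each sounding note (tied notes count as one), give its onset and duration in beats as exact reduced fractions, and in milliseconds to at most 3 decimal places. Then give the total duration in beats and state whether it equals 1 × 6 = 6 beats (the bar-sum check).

1) 0.0ms=0b +232.258ms=3/5b
2) 232.258ms=3/5b +232.258ms=3/5b
3) 464.516ms=6/5b +232.258ms=3/5b
4) 696.774ms=9/5b +232.258ms=3/5b
5) 929.032ms=12/5b +232.258ms=3/5b
6) 1161.29ms=3b +464.516ms=6/5b
7) 1625.806ms=21/5b +464.516ms=6/5b
8) 2090.323ms=27/5b +232.258ms=3/5b
Σ=6b of 6 (155bpm 6/8) — PASS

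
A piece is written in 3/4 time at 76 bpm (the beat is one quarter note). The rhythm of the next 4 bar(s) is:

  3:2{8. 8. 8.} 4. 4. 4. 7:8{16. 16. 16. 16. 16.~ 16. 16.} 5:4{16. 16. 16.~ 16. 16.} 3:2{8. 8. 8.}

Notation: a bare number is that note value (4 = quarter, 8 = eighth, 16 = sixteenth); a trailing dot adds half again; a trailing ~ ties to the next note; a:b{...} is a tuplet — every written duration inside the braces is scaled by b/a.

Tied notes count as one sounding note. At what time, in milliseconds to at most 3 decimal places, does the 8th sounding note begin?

1. 0.0ms @ 0 + 394.737ms (1/2)
2. 394.737ms @ 1/2 + 394.737ms (1/2)
3. 789.474ms @ 1 + 394.737ms (1/2)
4. 1184.211ms @ 3/2 + 1184.211ms (3/2)
5. 2368.421ms @ 3 + 1184.211ms (3/2)
6. 3552.632ms @ 9/2 + 1184.211ms (3/2)
7. 4736.842ms @ 6 + 338.346ms (3/7)
8. 5075.188ms @ 45/7 + 338.346ms (3/7)
9. 5413.534ms @ 48/7 + 338.346ms (3/7)
10. 5751.88ms @ 51/7 + 338.346ms (3/7)
11. 6090.226ms @ 54/7 + 676.692ms (6/7)
12. 6766.917ms @ 60/7 + 338.346ms (3/7)
13. 7105.263ms @ 9 + 236.842ms (3/10)
14. 7342.105ms @ 93/10 + 236.842ms (3/10)
15. 7578.947ms @ 48/5 + 473.684ms (3/5)
16. 8052.632ms @ 51/5 + 236.842ms (3/10)
17. 8289.474ms @ 21/2 + 394.737ms (1/2)
18. 8684.211ms @ 11 + 394.737ms (1/2)
19. 9078.947ms @ 23/2 + 394.737ms (1/2)

note 8 onset = 45/7b = 5075.188ms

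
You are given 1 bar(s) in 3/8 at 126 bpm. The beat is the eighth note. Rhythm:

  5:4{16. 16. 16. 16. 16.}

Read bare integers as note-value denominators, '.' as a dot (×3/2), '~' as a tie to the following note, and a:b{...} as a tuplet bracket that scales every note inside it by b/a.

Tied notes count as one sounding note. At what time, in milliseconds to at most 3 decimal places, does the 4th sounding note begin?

note 4 onset = 9/5b = 857.143ms

1. 0.0ms @ 0 + 285.714ms (3/5)
2. 285.714ms @ 3/5 + 285.714ms (3/5)
3. 571.429ms @ 6/5 + 285.714ms (3/5)
4. 857.143ms @ 9/5 + 285.714ms (3/5)
5. 1142.857ms @ 12/5 + 285.714ms (3/5)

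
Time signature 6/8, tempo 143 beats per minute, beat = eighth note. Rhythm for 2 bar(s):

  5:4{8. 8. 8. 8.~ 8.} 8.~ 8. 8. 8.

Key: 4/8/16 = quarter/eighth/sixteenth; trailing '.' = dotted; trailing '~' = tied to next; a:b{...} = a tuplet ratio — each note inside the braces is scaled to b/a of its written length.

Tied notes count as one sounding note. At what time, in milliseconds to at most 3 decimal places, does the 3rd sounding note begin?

1. 0.0ms @ 0 + 503.497ms (6/5)
2. 503.497ms @ 6/5 + 503.497ms (6/5)
3. 1006.993ms @ 12/5 + 503.497ms (6/5)
4. 1510.49ms @ 18/5 + 1006.993ms (12/5)
5. 2517.483ms @ 6 + 1258.741ms (3)
6. 3776.224ms @ 9 + 629.371ms (3/2)
7. 4405.594ms @ 21/2 + 629.371ms (3/2)

note 3 onset = 12/5b = 1006.993ms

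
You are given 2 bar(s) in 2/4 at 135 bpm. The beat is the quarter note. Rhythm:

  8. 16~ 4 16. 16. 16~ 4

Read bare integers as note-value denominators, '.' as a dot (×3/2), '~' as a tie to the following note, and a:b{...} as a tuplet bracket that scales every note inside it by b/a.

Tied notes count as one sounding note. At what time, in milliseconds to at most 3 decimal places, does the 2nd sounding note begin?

note 2 onset = 3/4b = 333.333ms

1. 0.0ms @ 0 + 333.333ms (3/4)
2. 333.333ms @ 3/4 + 555.556ms (5/4)
3. 888.889ms @ 2 + 166.667ms (3/8)
4. 1055.556ms @ 19/8 + 166.667ms (3/8)
5. 1222.222ms @ 11/4 + 555.556ms (5/4)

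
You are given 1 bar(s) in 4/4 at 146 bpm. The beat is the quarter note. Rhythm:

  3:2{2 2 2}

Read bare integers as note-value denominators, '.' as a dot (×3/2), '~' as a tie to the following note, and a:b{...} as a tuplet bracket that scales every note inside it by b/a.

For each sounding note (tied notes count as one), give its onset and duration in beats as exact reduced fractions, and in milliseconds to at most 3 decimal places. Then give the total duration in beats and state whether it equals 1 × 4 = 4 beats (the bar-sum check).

1) 0.0ms=0b +547.945ms=4/3b
2) 547.945ms=4/3b +547.945ms=4/3b
3) 1095.89ms=8/3b +547.945ms=4/3b
Σ=4b of 4 (146bpm 4/4) — PASS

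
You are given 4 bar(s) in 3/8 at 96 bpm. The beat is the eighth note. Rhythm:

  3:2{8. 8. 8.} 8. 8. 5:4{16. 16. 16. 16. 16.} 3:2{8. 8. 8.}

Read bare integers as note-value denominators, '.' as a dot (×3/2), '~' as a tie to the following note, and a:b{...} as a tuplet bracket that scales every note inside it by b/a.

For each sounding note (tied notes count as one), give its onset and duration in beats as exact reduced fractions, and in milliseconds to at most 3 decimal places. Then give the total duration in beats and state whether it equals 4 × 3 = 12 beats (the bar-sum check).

1) 0.0ms=0b +625.0ms=1b
2) 625.0ms=1b +625.0ms=1b
3) 1250.0ms=2b +625.0ms=1b
4) 1875.0ms=3b +937.5ms=3/2b
5) 2812.5ms=9/2b +937.5ms=3/2b
6) 3750.0ms=6b +375.0ms=3/5b
7) 4125.0ms=33/5b +375.0ms=3/5b
8) 4500.0ms=36/5b +375.0ms=3/5b
9) 4875.0ms=39/5b +375.0ms=3/5b
10) 5250.0ms=42/5b +375.0ms=3/5b
11) 5625.0ms=9b +625.0ms=1b
12) 6250.0ms=10b +625.0ms=1b
13) 6875.0ms=11b +625.0ms=1b
Σ=12b of 12 (96bpm 3/8) — PASS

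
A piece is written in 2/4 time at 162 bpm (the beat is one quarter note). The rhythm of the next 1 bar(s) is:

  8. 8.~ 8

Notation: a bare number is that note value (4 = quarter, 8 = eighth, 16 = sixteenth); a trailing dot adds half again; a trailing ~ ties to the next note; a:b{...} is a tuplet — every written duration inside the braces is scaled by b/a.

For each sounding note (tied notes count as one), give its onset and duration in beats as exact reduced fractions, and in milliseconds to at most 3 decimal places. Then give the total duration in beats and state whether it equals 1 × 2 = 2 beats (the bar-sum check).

1) 0.0ms=0b +277.778ms=3/4b
2) 277.778ms=3/4b +462.963ms=5/4b
Σ=2b of 2 (162bpm 2/4) — PASS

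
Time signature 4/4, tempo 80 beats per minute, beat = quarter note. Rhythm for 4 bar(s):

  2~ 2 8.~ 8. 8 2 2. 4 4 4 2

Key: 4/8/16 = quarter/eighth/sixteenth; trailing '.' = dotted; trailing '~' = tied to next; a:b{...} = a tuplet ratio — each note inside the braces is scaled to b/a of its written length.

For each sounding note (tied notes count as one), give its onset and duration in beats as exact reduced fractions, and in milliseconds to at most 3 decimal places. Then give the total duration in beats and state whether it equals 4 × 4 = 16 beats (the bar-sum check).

1) 0.0ms=0b +3000.0ms=4b
2) 3000.0ms=4b +1125.0ms=3/2b
3) 4125.0ms=11/2b +375.0ms=1/2b
4) 4500.0ms=6b +1500.0ms=2b
5) 6000.0ms=8b +2250.0ms=3b
6) 8250.0ms=11b +750.0ms=1b
7) 9000.0ms=12b +750.0ms=1b
8) 9750.0ms=13b +750.0ms=1b
9) 10500.0ms=14b +1500.0ms=2b
Σ=16b of 16 (80bpm 4/4) — PASS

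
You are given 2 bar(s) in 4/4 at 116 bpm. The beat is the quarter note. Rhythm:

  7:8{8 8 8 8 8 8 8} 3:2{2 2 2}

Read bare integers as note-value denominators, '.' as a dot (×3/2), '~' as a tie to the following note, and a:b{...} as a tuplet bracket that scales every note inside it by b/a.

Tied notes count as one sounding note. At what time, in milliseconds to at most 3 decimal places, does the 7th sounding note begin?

1. 0.0ms @ 0 + 295.567ms (4/7)
2. 295.567ms @ 4/7 + 295.567ms (4/7)
3. 591.133ms @ 8/7 + 295.567ms (4/7)
4. 886.7ms @ 12/7 + 295.567ms (4/7)
5. 1182.266ms @ 16/7 + 295.567ms (4/7)
6. 1477.833ms @ 20/7 + 295.567ms (4/7)
7. 1773.399ms @ 24/7 + 295.567ms (4/7)
8. 2068.966ms @ 4 + 689.655ms (4/3)
9. 2758.621ms @ 16/3 + 689.655ms (4/3)
10. 3448.276ms @ 20/3 + 689.655ms (4/3)

note 7 onset = 24/7b = 1773.399ms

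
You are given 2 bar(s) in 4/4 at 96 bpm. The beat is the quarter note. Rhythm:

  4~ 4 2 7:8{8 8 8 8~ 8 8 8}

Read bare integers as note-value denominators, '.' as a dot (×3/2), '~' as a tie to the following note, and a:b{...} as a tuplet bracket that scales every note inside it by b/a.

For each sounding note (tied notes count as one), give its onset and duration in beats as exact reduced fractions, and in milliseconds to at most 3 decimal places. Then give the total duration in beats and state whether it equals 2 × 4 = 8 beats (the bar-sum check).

1) 0.0ms=0b +1250.0ms=2b
2) 1250.0ms=2b +1250.0ms=2b
3) 2500.0ms=4b +357.143ms=4/7b
4) 2857.143ms=32/7b +357.143ms=4/7b
5) 3214.286ms=36/7b +357.143ms=4/7b
6) 3571.429ms=40/7b +714.286ms=8/7b
7) 4285.714ms=48/7b +357.143ms=4/7b
8) 4642.857ms=52/7b +357.143ms=4/7b
Σ=8b of 8 (96bpm 4/4) — PASS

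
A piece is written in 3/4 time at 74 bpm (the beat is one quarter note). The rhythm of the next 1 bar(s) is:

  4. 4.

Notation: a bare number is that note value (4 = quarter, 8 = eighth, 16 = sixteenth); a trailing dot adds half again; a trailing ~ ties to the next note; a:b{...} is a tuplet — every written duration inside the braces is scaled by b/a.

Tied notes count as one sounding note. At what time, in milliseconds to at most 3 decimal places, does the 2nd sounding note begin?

1. 0.0ms @ 0 + 1216.216ms (3/2)
2. 1216.216ms @ 3/2 + 1216.216ms (3/2)

note 2 onset = 3/2b = 1216.216ms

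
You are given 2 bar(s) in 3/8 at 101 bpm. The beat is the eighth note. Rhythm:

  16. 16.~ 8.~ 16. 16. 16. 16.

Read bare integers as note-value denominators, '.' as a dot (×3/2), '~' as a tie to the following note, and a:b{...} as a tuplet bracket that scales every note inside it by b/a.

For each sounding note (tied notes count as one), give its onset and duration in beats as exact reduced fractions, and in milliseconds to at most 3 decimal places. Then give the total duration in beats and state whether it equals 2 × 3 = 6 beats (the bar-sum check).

1) 0.0ms=0b +445.545ms=3/4b
2) 445.545ms=3/4b +1782.178ms=3b
3) 2227.723ms=15/4b +445.545ms=3/4b
4) 2673.267ms=9/2b +445.545ms=3/4b
5) 3118.812ms=21/4b +445.545ms=3/4b
Σ=6b of 6 (101bpm 3/8) — PASS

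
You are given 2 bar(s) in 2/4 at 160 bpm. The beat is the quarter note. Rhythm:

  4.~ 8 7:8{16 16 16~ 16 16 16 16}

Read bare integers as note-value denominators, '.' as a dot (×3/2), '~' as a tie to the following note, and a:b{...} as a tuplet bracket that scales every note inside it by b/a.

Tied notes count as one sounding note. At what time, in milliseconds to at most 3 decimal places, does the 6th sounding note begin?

note 6 onset = 24/7b = 1285.714ms

1. 0.0ms @ 0 + 750.0ms (2)
2. 750.0ms @ 2 + 107.143ms (2/7)
3. 857.143ms @ 16/7 + 107.143ms (2/7)
4. 964.286ms @ 18/7 + 214.286ms (4/7)
5. 1178.571ms @ 22/7 + 107.143ms (2/7)
6. 1285.714ms @ 24/7 + 107.143ms (2/7)
7. 1392.857ms @ 26/7 + 107.143ms (2/7)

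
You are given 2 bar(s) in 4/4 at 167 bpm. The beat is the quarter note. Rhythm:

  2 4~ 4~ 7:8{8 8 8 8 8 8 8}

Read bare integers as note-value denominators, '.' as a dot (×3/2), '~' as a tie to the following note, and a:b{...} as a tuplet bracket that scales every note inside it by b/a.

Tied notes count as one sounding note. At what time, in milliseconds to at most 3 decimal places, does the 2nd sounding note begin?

note 2 onset = 2b = 718.563ms

1. 0.0ms @ 0 + 718.563ms (2)
2. 718.563ms @ 2 + 923.867ms (18/7)
3. 1642.429ms @ 32/7 + 205.304ms (4/7)
4. 1847.733ms @ 36/7 + 205.304ms (4/7)
5. 2053.037ms @ 40/7 + 205.304ms (4/7)
6. 2258.34ms @ 44/7 + 205.304ms (4/7)
7. 2463.644ms @ 48/7 + 205.304ms (4/7)
8. 2668.948ms @ 52/7 + 205.304ms (4/7)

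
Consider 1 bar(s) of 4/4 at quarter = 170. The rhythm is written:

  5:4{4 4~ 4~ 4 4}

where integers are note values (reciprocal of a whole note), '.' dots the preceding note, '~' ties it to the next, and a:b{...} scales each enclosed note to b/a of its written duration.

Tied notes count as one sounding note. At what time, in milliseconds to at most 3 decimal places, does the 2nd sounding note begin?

note 2 onset = 4/5b = 282.353ms

1. 0.0ms @ 0 + 282.353ms (4/5)
2. 282.353ms @ 4/5 + 847.059ms (12/5)
3. 1129.412ms @ 16/5 + 282.353ms (4/5)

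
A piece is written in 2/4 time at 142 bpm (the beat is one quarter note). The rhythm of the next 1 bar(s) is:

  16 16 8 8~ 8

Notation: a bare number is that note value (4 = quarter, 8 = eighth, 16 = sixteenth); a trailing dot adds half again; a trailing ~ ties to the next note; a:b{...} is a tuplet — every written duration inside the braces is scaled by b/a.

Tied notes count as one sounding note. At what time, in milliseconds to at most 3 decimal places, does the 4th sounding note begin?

1. 0.0ms @ 0 + 105.634ms (1/4)
2. 105.634ms @ 1/4 + 105.634ms (1/4)
3. 211.268ms @ 1/2 + 211.268ms (1/2)
4. 422.535ms @ 1 + 422.535ms (1)

note 4 onset = 1b = 422.535ms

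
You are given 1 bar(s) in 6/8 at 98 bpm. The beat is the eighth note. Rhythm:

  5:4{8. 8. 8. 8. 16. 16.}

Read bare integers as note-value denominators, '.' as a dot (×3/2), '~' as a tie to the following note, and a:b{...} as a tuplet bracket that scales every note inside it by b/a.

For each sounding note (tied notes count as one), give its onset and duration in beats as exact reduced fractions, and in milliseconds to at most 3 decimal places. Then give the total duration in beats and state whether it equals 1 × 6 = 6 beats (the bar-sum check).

1) 0.0ms=0b +734.694ms=6/5b
2) 734.694ms=6/5b +734.694ms=6/5b
3) 1469.388ms=12/5b +734.694ms=6/5b
4) 2204.082ms=18/5b +734.694ms=6/5b
5) 2938.776ms=24/5b +367.347ms=3/5b
6) 3306.122ms=27/5b +367.347ms=3/5b
Σ=6b of 6 (98bpm 6/8) — PASS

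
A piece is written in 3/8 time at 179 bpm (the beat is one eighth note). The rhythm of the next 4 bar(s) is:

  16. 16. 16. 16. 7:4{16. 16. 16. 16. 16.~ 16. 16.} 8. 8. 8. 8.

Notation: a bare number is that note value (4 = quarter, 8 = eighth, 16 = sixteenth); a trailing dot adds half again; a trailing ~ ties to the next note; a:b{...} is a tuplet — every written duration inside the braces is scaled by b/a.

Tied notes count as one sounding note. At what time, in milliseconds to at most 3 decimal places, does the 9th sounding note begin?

1. 0.0ms @ 0 + 251.397ms (3/4)
2. 251.397ms @ 3/4 + 251.397ms (3/4)
3. 502.793ms @ 3/2 + 251.397ms (3/4)
4. 754.19ms @ 9/4 + 251.397ms (3/4)
5. 1005.587ms @ 3 + 143.655ms (3/7)
6. 1149.242ms @ 24/7 + 143.655ms (3/7)
7. 1292.897ms @ 27/7 + 143.655ms (3/7)
8. 1436.552ms @ 30/7 + 143.655ms (3/7)
9. 1580.208ms @ 33/7 + 287.31ms (6/7)
10. 1867.518ms @ 39/7 + 143.655ms (3/7)
11. 2011.173ms @ 6 + 502.793ms (3/2)
12. 2513.966ms @ 15/2 + 502.793ms (3/2)
13. 3016.76ms @ 9 + 502.793ms (3/2)
14. 3519.553ms @ 21/2 + 502.793ms (3/2)

note 9 onset = 33/7b = 1580.208ms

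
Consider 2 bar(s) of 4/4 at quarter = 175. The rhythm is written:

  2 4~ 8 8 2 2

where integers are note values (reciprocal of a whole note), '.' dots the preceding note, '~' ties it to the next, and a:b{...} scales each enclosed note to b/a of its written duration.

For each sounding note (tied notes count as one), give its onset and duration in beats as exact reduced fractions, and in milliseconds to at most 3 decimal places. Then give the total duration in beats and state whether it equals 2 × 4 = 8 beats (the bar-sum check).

1) 0.0ms=0b +685.714ms=2b
2) 685.714ms=2b +514.286ms=3/2b
3) 1200.0ms=7/2b +171.429ms=1/2b
4) 1371.429ms=4b +685.714ms=2b
5) 2057.143ms=6b +685.714ms=2b
Σ=8b of 8 (175bpm 4/4) — PASS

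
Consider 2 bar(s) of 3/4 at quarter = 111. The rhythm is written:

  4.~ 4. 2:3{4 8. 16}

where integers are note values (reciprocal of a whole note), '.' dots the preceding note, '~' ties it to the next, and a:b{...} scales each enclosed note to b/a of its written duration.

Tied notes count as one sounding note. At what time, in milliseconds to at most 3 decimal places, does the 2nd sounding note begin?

1. 0.0ms @ 0 + 1621.622ms (3)
2. 1621.622ms @ 3 + 810.811ms (3/2)
3. 2432.432ms @ 9/2 + 608.108ms (9/8)
4. 3040.541ms @ 45/8 + 202.703ms (3/8)

note 2 onset = 3b = 1621.622ms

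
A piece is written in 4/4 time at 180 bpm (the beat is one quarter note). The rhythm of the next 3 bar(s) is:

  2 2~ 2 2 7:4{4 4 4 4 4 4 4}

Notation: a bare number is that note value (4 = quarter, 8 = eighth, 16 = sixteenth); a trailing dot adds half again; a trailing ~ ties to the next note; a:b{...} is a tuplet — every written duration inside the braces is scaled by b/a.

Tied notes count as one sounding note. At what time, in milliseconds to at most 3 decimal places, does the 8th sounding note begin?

note 8 onset = 72/7b = 3428.571ms

1. 0.0ms @ 0 + 666.667ms (2)
2. 666.667ms @ 2 + 1333.333ms (4)
3. 2000.0ms @ 6 + 666.667ms (2)
4. 2666.667ms @ 8 + 190.476ms (4/7)
5. 2857.143ms @ 60/7 + 190.476ms (4/7)
6. 3047.619ms @ 64/7 + 190.476ms (4/7)
7. 3238.095ms @ 68/7 + 190.476ms (4/7)
8. 3428.571ms @ 72/7 + 190.476ms (4/7)
9. 3619.048ms @ 76/7 + 190.476ms (4/7)
10. 3809.524ms @ 80/7 + 190.476ms (4/7)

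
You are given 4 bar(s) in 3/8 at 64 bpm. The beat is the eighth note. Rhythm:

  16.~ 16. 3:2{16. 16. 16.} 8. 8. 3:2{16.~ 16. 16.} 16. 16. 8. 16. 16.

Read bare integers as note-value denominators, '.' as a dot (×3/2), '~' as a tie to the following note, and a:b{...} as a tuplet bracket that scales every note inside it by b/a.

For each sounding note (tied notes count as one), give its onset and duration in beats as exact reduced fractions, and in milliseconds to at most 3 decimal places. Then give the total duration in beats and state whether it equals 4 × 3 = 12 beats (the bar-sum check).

1) 0.0ms=0b +1406.25ms=3/2b
2) 1406.25ms=3/2b +468.75ms=1/2b
3) 1875.0ms=2b +468.75ms=1/2b
4) 2343.75ms=5/2b +468.75ms=1/2b
5) 2812.5ms=3b +1406.25ms=3/2b
6) 4218.75ms=9/2b +1406.25ms=3/2b
7) 5625.0ms=6b +937.5ms=1b
8) 6562.5ms=7b +468.75ms=1/2b
9) 7031.25ms=15/2b +703.125ms=3/4b
10) 7734.375ms=33/4b +703.125ms=3/4b
11) 8437.5ms=9b +1406.25ms=3/2b
12) 9843.75ms=21/2b +703.125ms=3/4b
13) 10546.875ms=45/4b +703.125ms=3/4b
Σ=12b of 12 (64bpm 3/8) — PASS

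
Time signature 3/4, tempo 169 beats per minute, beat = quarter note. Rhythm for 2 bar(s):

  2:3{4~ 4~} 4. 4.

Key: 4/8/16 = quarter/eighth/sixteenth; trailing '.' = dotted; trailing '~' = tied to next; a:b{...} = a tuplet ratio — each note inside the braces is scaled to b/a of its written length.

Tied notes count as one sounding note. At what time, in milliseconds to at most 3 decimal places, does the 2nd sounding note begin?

1. 0.0ms @ 0 + 1597.633ms (9/2)
2. 1597.633ms @ 9/2 + 532.544ms (3/2)

note 2 onset = 9/2b = 1597.633ms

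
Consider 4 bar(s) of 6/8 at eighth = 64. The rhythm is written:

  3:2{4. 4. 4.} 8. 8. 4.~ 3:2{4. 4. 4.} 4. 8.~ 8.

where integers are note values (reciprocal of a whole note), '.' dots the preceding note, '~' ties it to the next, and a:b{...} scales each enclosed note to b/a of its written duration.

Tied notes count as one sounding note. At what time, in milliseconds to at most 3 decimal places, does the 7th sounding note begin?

note 7 onset = 14b = 13125.0ms

1. 0.0ms @ 0 + 1875.0ms (2)
2. 1875.0ms @ 2 + 1875.0ms (2)
3. 3750.0ms @ 4 + 1875.0ms (2)
4. 5625.0ms @ 6 + 1406.25ms (3/2)
5. 7031.25ms @ 15/2 + 1406.25ms (3/2)
6. 8437.5ms @ 9 + 4687.5ms (5)
7. 13125.0ms @ 14 + 1875.0ms (2)
8. 15000.0ms @ 16 + 1875.0ms (2)
9. 16875.0ms @ 18 + 2812.5ms (3)
10. 19687.5ms @ 21 + 2812.5ms (3)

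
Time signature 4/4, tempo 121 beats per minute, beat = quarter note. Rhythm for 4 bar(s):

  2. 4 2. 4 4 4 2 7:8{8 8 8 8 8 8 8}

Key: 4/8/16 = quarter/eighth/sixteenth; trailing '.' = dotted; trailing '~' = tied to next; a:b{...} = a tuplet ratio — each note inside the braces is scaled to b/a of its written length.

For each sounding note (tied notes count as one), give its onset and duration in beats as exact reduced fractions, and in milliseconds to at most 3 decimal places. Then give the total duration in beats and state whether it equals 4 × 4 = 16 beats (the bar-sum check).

1) 0.0ms=0b +1487.603ms=3b
2) 1487.603ms=3b +495.868ms=1b
3) 1983.471ms=4b +1487.603ms=3b
4) 3471.074ms=7b +495.868ms=1b
5) 3966.942ms=8b +495.868ms=1b
6) 4462.81ms=9b +495.868ms=1b
7) 4958.678ms=10b +991.736ms=2b
8) 5950.413ms=12b +283.353ms=4/7b
9) 6233.766ms=88/7b +283.353ms=4/7b
10) 6517.119ms=92/7b +283.353ms=4/7b
11) 6800.472ms=96/7b +283.353ms=4/7b
12) 7083.825ms=100/7b +283.353ms=4/7b
13) 7367.178ms=104/7b +283.353ms=4/7b
14) 7650.531ms=108/7b +283.353ms=4/7b
Σ=16b of 16 (121bpm 4/4) — PASS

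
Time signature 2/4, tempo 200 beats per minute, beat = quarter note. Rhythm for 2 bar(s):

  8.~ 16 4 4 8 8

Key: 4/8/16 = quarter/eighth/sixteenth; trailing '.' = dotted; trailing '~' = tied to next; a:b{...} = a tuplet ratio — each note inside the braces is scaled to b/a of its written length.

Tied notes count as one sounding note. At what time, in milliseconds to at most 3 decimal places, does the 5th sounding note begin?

note 5 onset = 7/2b = 1050.0ms

1. 0.0ms @ 0 + 300.0ms (1)
2. 300.0ms @ 1 + 300.0ms (1)
3. 600.0ms @ 2 + 300.0ms (1)
4. 900.0ms @ 3 + 150.0ms (1/2)
5. 1050.0ms @ 7/2 + 150.0ms (1/2)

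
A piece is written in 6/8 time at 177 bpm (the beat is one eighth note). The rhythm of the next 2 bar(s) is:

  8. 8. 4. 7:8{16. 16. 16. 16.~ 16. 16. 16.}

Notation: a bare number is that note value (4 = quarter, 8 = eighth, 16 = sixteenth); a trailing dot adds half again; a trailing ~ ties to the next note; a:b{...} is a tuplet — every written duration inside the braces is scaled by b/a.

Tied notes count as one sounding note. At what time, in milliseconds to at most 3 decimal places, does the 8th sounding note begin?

note 8 onset = 72/7b = 3486.683ms

1. 0.0ms @ 0 + 508.475ms (3/2)
2. 508.475ms @ 3/2 + 508.475ms (3/2)
3. 1016.949ms @ 3 + 1016.949ms (3)
4. 2033.898ms @ 6 + 290.557ms (6/7)
5. 2324.455ms @ 48/7 + 290.557ms (6/7)
6. 2615.012ms @ 54/7 + 290.557ms (6/7)
7. 2905.569ms @ 60/7 + 581.114ms (12/7)
8. 3486.683ms @ 72/7 + 290.557ms (6/7)
9. 3777.24ms @ 78/7 + 290.557ms (6/7)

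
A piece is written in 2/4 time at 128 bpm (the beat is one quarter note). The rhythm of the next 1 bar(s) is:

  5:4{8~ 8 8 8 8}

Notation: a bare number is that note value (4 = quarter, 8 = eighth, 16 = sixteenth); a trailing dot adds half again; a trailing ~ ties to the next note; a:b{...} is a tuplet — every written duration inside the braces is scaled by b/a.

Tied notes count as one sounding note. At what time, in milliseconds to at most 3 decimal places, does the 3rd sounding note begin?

note 3 onset = 6/5b = 562.5ms

1. 0.0ms @ 0 + 375.0ms (4/5)
2. 375.0ms @ 4/5 + 187.5ms (2/5)
3. 562.5ms @ 6/5 + 187.5ms (2/5)
4. 750.0ms @ 8/5 + 187.5ms (2/5)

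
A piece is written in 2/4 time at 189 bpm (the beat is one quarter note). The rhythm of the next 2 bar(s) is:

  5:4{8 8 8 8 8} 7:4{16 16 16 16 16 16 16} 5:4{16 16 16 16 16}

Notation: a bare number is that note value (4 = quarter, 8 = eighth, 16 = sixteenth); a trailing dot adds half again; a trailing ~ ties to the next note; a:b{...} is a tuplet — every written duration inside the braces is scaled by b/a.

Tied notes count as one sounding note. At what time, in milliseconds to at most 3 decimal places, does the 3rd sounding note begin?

1. 0.0ms @ 0 + 126.984ms (2/5)
2. 126.984ms @ 2/5 + 126.984ms (2/5)
3. 253.968ms @ 4/5 + 126.984ms (2/5)
4. 380.952ms @ 6/5 + 126.984ms (2/5)
5. 507.937ms @ 8/5 + 126.984ms (2/5)
6. 634.921ms @ 2 + 45.351ms (1/7)
7. 680.272ms @ 15/7 + 45.351ms (1/7)
8. 725.624ms @ 16/7 + 45.351ms (1/7)
9. 770.975ms @ 17/7 + 45.351ms (1/7)
10. 816.327ms @ 18/7 + 45.351ms (1/7)
11. 861.678ms @ 19/7 + 45.351ms (1/7)
12. 907.029ms @ 20/7 + 45.351ms (1/7)
13. 952.381ms @ 3 + 63.492ms (1/5)
14. 1015.873ms @ 16/5 + 63.492ms (1/5)
15. 1079.365ms @ 17/5 + 63.492ms (1/5)
16. 1142.857ms @ 18/5 + 63.492ms (1/5)
17. 1206.349ms @ 19/5 + 63.492ms (1/5)

note 3 onset = 4/5b = 253.968ms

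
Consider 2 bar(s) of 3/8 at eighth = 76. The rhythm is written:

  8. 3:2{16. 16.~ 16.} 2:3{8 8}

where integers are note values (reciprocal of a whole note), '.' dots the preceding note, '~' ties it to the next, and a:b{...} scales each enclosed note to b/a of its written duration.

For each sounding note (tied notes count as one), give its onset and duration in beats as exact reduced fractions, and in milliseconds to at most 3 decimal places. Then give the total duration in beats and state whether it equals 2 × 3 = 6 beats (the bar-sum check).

1) 0.0ms=0b +1184.211ms=3/2b
2) 1184.211ms=3/2b +394.737ms=1/2b
3) 1578.947ms=2b +789.474ms=1b
4) 2368.421ms=3b +1184.211ms=3/2b
5) 3552.632ms=9/2b +1184.211ms=3/2b
Σ=6b of 6 (76bpm 3/8) — PASS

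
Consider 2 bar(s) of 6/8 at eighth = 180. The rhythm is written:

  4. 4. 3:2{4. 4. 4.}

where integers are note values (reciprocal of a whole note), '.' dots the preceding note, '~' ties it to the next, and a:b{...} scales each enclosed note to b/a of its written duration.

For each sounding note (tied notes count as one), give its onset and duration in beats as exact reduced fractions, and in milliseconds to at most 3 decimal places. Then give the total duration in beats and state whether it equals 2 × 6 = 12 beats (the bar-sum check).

1) 0.0ms=0b +1000.0ms=3b
2) 1000.0ms=3b +1000.0ms=3b
3) 2000.0ms=6b +666.667ms=2b
4) 2666.667ms=8b +666.667ms=2b
5) 3333.333ms=10b +666.667ms=2b
Σ=12b of 12 (180bpm 6/8) — PASS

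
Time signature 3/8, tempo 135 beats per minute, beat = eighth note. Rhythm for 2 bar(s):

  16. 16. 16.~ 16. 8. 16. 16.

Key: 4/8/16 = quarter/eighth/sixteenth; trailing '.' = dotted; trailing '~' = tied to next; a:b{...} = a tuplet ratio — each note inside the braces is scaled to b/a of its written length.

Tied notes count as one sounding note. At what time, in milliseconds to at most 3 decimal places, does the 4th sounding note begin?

1. 0.0ms @ 0 + 333.333ms (3/4)
2. 333.333ms @ 3/4 + 333.333ms (3/4)
3. 666.667ms @ 3/2 + 666.667ms (3/2)
4. 1333.333ms @ 3 + 666.667ms (3/2)
5. 2000.0ms @ 9/2 + 333.333ms (3/4)
6. 2333.333ms @ 21/4 + 333.333ms (3/4)

note 4 onset = 3b = 1333.333ms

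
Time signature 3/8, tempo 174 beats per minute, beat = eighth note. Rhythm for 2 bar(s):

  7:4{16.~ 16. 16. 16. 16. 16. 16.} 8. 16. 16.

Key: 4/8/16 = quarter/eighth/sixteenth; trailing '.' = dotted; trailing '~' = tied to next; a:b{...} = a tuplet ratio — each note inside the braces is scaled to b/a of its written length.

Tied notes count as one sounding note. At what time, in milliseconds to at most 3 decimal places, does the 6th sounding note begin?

note 6 onset = 18/7b = 886.7ms

1. 0.0ms @ 0 + 295.567ms (6/7)
2. 295.567ms @ 6/7 + 147.783ms (3/7)
3. 443.35ms @ 9/7 + 147.783ms (3/7)
4. 591.133ms @ 12/7 + 147.783ms (3/7)
5. 738.916ms @ 15/7 + 147.783ms (3/7)
6. 886.7ms @ 18/7 + 147.783ms (3/7)
7. 1034.483ms @ 3 + 517.241ms (3/2)
8. 1551.724ms @ 9/2 + 258.621ms (3/4)
9. 1810.345ms @ 21/4 + 258.621ms (3/4)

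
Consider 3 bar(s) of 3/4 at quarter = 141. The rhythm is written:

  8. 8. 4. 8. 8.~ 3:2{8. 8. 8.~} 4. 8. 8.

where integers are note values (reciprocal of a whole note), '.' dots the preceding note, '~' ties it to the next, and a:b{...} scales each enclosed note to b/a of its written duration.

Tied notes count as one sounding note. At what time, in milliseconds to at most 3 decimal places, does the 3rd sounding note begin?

1. 0.0ms @ 0 + 319.149ms (3/4)
2. 319.149ms @ 3/4 + 319.149ms (3/4)
3. 638.298ms @ 3/2 + 638.298ms (3/2)
4. 1276.596ms @ 3 + 319.149ms (3/4)
5. 1595.745ms @ 15/4 + 531.915ms (5/4)
6. 2127.66ms @ 5 + 212.766ms (1/2)
7. 2340.426ms @ 11/2 + 851.064ms (2)
8. 3191.489ms @ 15/2 + 319.149ms (3/4)
9. 3510.638ms @ 33/4 + 319.149ms (3/4)

note 3 onset = 3/2b = 638.298ms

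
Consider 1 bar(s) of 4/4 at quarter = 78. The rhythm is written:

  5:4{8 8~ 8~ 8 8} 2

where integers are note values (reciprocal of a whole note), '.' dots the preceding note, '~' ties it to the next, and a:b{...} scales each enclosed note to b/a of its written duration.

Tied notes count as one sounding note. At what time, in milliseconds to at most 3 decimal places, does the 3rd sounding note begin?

note 3 onset = 8/5b = 1230.769ms

1. 0.0ms @ 0 + 307.692ms (2/5)
2. 307.692ms @ 2/5 + 923.077ms (6/5)
3. 1230.769ms @ 8/5 + 307.692ms (2/5)
4. 1538.462ms @ 2 + 1538.462ms (2)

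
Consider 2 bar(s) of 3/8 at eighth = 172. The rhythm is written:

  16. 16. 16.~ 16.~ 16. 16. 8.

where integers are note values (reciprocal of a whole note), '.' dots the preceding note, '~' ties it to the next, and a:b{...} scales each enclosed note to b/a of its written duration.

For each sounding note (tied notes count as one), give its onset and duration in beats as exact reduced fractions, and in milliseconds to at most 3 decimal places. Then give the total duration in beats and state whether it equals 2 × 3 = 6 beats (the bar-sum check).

1) 0.0ms=0b +261.628ms=3/4b
2) 261.628ms=3/4b +261.628ms=3/4b
3) 523.256ms=3/2b +784.884ms=9/4b
4) 1308.14ms=15/4b +261.628ms=3/4b
5) 1569.767ms=9/2b +523.256ms=3/2b
Σ=6b of 6 (172bpm 3/8) — PASS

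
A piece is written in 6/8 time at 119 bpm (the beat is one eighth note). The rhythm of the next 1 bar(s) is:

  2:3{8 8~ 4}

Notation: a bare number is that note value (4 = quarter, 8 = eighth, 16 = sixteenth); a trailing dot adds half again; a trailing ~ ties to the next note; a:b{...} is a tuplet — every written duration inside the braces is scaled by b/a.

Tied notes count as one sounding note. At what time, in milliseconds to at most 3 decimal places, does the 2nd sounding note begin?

1. 0.0ms @ 0 + 756.303ms (3/2)
2. 756.303ms @ 3/2 + 2268.908ms (9/2)

note 2 onset = 3/2b = 756.303ms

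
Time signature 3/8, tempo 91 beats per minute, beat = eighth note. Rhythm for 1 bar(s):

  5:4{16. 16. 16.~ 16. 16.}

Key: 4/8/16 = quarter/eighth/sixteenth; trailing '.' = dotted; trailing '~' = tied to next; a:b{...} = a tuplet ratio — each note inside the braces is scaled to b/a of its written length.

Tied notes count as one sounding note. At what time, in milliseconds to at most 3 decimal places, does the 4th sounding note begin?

note 4 onset = 12/5b = 1582.418ms

1. 0.0ms @ 0 + 395.604ms (3/5)
2. 395.604ms @ 3/5 + 395.604ms (3/5)
3. 791.209ms @ 6/5 + 791.209ms (6/5)
4. 1582.418ms @ 12/5 + 395.604ms (3/5)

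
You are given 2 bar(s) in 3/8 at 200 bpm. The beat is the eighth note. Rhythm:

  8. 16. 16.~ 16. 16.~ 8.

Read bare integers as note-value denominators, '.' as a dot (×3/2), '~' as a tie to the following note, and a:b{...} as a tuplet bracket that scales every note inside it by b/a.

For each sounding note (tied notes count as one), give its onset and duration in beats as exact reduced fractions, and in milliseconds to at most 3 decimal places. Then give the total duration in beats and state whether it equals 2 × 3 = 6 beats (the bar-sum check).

1) 0.0ms=0b +450.0ms=3/2b
2) 450.0ms=3/2b +225.0ms=3/4b
3) 675.0ms=9/4b +450.0ms=3/2b
4) 1125.0ms=15/4b +675.0ms=9/4b
Σ=6b of 6 (200bpm 3/8) — PASS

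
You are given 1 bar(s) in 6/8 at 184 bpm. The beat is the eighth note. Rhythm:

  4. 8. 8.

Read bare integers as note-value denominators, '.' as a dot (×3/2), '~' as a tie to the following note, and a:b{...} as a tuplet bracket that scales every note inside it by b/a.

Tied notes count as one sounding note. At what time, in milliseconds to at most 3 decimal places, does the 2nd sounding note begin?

1. 0.0ms @ 0 + 978.261ms (3)
2. 978.261ms @ 3 + 489.13ms (3/2)
3. 1467.391ms @ 9/2 + 489.13ms (3/2)

note 2 onset = 3b = 978.261ms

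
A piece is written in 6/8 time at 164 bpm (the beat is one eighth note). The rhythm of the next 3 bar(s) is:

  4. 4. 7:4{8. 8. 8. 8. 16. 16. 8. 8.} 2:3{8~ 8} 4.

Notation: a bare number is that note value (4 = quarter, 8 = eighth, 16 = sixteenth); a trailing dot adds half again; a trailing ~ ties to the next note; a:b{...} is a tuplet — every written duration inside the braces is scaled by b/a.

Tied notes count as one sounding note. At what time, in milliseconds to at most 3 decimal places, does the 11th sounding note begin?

1. 0.0ms @ 0 + 1097.561ms (3)
2. 1097.561ms @ 3 + 1097.561ms (3)
3. 2195.122ms @ 6 + 313.589ms (6/7)
4. 2508.711ms @ 48/7 + 313.589ms (6/7)
5. 2822.3ms @ 54/7 + 313.589ms (6/7)
6. 3135.889ms @ 60/7 + 313.589ms (6/7)
7. 3449.477ms @ 66/7 + 156.794ms (3/7)
8. 3606.272ms @ 69/7 + 156.794ms (3/7)
9. 3763.066ms @ 72/7 + 313.589ms (6/7)
10. 4076.655ms @ 78/7 + 313.589ms (6/7)
11. 4390.244ms @ 12 + 1097.561ms (3)
12. 5487.805ms @ 15 + 1097.561ms (3)

note 11 onset = 12b = 4390.244ms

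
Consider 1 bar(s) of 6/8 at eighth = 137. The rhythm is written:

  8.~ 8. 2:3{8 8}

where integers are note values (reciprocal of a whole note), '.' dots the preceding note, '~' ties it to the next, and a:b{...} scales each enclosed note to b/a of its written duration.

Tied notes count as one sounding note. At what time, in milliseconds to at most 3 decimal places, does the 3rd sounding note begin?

1. 0.0ms @ 0 + 1313.869ms (3)
2. 1313.869ms @ 3 + 656.934ms (3/2)
3. 1970.803ms @ 9/2 + 656.934ms (3/2)

note 3 onset = 9/2b = 1970.803ms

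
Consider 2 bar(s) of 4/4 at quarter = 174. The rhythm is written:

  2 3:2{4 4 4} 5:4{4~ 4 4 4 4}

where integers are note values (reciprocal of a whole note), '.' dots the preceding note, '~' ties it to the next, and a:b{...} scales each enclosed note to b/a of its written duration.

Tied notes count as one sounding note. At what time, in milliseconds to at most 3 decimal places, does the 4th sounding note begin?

1. 0.0ms @ 0 + 689.655ms (2)
2. 689.655ms @ 2 + 229.885ms (2/3)
3. 919.54ms @ 8/3 + 229.885ms (2/3)
4. 1149.425ms @ 10/3 + 229.885ms (2/3)
5. 1379.31ms @ 4 + 551.724ms (8/5)
6. 1931.034ms @ 28/5 + 275.862ms (4/5)
7. 2206.897ms @ 32/5 + 275.862ms (4/5)
8. 2482.759ms @ 36/5 + 275.862ms (4/5)

note 4 onset = 10/3b = 1149.425ms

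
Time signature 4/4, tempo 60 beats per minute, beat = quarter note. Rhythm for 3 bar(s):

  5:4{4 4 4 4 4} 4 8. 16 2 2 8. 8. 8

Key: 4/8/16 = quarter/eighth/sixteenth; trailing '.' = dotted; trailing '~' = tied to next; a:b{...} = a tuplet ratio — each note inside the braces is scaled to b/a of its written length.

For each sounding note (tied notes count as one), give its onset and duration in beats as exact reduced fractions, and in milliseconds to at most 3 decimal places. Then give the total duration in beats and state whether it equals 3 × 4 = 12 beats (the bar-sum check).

1) 0.0ms=0b +800.0ms=4/5b
2) 800.0ms=4/5b +800.0ms=4/5b
3) 1600.0ms=8/5b +800.0ms=4/5b
4) 2400.0ms=12/5b +800.0ms=4/5b
5) 3200.0ms=16/5b +800.0ms=4/5b
6) 4000.0ms=4b +1000.0ms=1b
7) 5000.0ms=5b +750.0ms=3/4b
8) 5750.0ms=23/4b +250.0ms=1/4b
9) 6000.0ms=6b +2000.0ms=2b
10) 8000.0ms=8b +2000.0ms=2b
11) 10000.0ms=10b +750.0ms=3/4b
12) 10750.0ms=43/4b +750.0ms=3/4b
13) 11500.0ms=23/2b +500.0ms=1/2b
Σ=12b of 12 (60bpm 4/4) — PASS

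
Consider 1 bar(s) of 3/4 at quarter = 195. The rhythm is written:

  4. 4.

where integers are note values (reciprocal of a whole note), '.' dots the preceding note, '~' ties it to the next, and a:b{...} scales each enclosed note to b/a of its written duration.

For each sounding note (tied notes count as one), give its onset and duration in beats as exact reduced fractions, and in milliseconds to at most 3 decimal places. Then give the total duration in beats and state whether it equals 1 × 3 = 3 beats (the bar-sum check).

1) 0.0ms=0b +461.538ms=3/2b
2) 461.538ms=3/2b +461.538ms=3/2b
Σ=3b of 3 (195bpm 3/4) — PASS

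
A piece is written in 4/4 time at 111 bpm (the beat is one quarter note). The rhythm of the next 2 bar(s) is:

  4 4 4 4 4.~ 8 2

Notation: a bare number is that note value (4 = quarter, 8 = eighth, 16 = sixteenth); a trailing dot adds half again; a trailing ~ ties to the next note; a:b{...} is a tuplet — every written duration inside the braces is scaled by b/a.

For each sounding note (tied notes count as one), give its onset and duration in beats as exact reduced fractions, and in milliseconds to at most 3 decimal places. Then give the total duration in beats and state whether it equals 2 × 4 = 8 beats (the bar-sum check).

1) 0.0ms=0b +540.541ms=1b
2) 540.541ms=1b +540.541ms=1b
3) 1081.081ms=2b +540.541ms=1b
4) 1621.622ms=3b +540.541ms=1b
5) 2162.162ms=4b +1081.081ms=2b
6) 3243.243ms=6b +1081.081ms=2b
Σ=8b of 8 (111bpm 4/4) — PASS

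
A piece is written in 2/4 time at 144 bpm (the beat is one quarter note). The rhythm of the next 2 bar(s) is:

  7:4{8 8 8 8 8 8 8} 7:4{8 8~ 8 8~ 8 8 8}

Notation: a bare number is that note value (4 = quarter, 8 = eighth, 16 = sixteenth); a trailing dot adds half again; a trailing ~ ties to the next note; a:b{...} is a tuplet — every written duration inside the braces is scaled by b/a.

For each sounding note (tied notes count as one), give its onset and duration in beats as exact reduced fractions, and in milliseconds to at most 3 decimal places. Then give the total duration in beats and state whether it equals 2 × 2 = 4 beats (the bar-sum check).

1) 0.0ms=0b +119.048ms=2/7b
2) 119.048ms=2/7b +119.048ms=2/7b
3) 238.095ms=4/7b +119.048ms=2/7b
4) 357.143ms=6/7b +119.048ms=2/7b
5) 476.19ms=8/7b +119.048ms=2/7b
6) 595.238ms=10/7b +119.048ms=2/7b
7) 714.286ms=12/7b +119.048ms=2/7b
8) 833.333ms=2b +119.048ms=2/7b
9) 952.381ms=16/7b +238.095ms=4/7b
10) 1190.476ms=20/7b +238.095ms=4/7b
11) 1428.571ms=24/7b +119.048ms=2/7b
12) 1547.619ms=26/7b +119.048ms=2/7b
Σ=4b of 4 (144bpm 2/4) — PASS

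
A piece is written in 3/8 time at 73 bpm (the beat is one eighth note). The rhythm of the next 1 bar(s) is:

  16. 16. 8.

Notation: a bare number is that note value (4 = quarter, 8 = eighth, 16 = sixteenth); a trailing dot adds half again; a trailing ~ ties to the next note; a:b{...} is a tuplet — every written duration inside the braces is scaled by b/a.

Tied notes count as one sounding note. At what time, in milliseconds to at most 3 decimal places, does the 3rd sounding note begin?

note 3 onset = 3/2b = 1232.877ms

1. 0.0ms @ 0 + 616.438ms (3/4)
2. 616.438ms @ 3/4 + 616.438ms (3/4)
3. 1232.877ms @ 3/2 + 1232.877ms (3/2)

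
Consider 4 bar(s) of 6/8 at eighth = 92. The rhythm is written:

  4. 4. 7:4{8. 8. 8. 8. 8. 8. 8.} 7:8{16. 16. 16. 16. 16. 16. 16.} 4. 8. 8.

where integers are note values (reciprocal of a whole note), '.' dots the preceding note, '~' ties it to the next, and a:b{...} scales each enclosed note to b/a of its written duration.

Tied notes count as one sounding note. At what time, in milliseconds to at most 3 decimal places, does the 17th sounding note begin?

note 17 onset = 18b = 11739.13ms

1. 0.0ms @ 0 + 1956.522ms (3)
2. 1956.522ms @ 3 + 1956.522ms (3)
3. 3913.043ms @ 6 + 559.006ms (6/7)
4. 4472.05ms @ 48/7 + 559.006ms (6/7)
5. 5031.056ms @ 54/7 + 559.006ms (6/7)
6. 5590.062ms @ 60/7 + 559.006ms (6/7)
7. 6149.068ms @ 66/7 + 559.006ms (6/7)
8. 6708.075ms @ 72/7 + 559.006ms (6/7)
9. 7267.081ms @ 78/7 + 559.006ms (6/7)
10. 7826.087ms @ 12 + 559.006ms (6/7)
11. 8385.093ms @ 90/7 + 559.006ms (6/7)
12. 8944.099ms @ 96/7 + 559.006ms (6/7)
13. 9503.106ms @ 102/7 + 559.006ms (6/7)
14. 10062.112ms @ 108/7 + 559.006ms (6/7)
15. 10621.118ms @ 114/7 + 559.006ms (6/7)
16. 11180.124ms @ 120/7 + 559.006ms (6/7)
17. 11739.13ms @ 18 + 1956.522ms (3)
18. 13695.652ms @ 21 + 978.261ms (3/2)
19. 14673.913ms @ 45/2 + 978.261ms (3/2)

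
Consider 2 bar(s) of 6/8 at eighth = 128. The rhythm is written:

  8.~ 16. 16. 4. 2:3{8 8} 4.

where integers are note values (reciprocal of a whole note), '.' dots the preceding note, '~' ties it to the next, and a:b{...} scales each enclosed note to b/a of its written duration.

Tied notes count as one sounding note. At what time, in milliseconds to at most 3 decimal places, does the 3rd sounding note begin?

note 3 onset = 3b = 1406.25ms

1. 0.0ms @ 0 + 1054.688ms (9/4)
2. 1054.688ms @ 9/4 + 351.562ms (3/4)
3. 1406.25ms @ 3 + 1406.25ms (3)
4. 2812.5ms @ 6 + 703.125ms (3/2)
5. 3515.625ms @ 15/2 + 703.125ms (3/2)
6. 4218.75ms @ 9 + 1406.25ms (3)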